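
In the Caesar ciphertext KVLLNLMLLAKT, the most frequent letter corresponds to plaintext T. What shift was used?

18

The most frequent ciphertext letter is L (appears 5 times).
L is position 11; T is position 19.
Shift = -8≡18.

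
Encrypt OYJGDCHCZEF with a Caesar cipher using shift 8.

O(14): 14+8=22 → W
Y(24): 24+8=32≡6 → G
J(9): 9+8=17 → R
G(6): 6+8=14 → O
D(3): 3+8=11 → L
C(2): 2+8=10 → K
H(7): 7+8=15 → P
C(2): 2+8=10 → K
Z(25): 25+8=33≡7 → H
E(4): 4+8=12 → M
F(5): 5+8=13 → N

WGROLKPKHMN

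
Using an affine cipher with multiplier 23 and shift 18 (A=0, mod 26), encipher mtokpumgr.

m(12): 23·12+18=294≡8 → i
t(19): 23·19+18=455≡13 → n
o(14): 23·14+18=340≡2 → c
k(10): 23·10+18=248≡14 → o
p(15): 23·15+18=363≡25 → z
u(20): 23·20+18=478≡10 → k
m(12): 23·12+18=294≡8 → i
g(6): 23·6+18=156≡0 → a
r(17): 23·17+18=409≡19 → t

incozkiat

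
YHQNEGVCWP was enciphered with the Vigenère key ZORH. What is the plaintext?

Repeat the key across the ciphertext: ZORHZORHZO
Y(24)−Z(25): -1≡25 → Z
H(7)−O(14): -7≡19 → T
Q(16)−R(17): -1≡25 → Z
N(13)−H(7): 6 → G
E(4)−Z(25): -21≡5 → F
G(6)−O(14): -8≡18 → S
V(21)−R(17): 4 → E
C(2)−H(7): -5≡21 → V
W(22)−Z(25): -3≡23 → X
P(15)−O(14): 1 → B

ZTZGFSEVXB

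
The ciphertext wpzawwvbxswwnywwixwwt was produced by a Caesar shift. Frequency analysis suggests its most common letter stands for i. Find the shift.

The most frequent ciphertext letter is w (appears 9 times).
w is position 22; i is position 8.
Shift = 14.

14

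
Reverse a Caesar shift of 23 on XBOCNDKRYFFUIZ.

AERFQGNUBIIXLC

X(23): 23−23=0 → A
B(1): 1−23=-22≡4 → E
O(14): 14−23=-9≡17 → R
C(2): 2−23=-21≡5 → F
N(13): 13−23=-10≡16 → Q
D(3): 3−23=-20≡6 → G
K(10): 10−23=-13≡13 → N
R(17): 17−23=-6≡20 → U
Y(24): 24−23=1 → B
F(5): 5−23=-18≡8 → I
F(5): 5−23=-18≡8 → I
U(20): 20−23=-3≡23 → X
I(8): 8−23=-15≡11 → L
Z(25): 25−23=2 → C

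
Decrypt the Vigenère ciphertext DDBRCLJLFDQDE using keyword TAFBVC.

KDWQHJQLACVBL

Repeat the key across the ciphertext: TAFBVCTAFBVCT
D(3)−T(19): -16≡10 → K
D(3)−A(0): 3 → D
B(1)−F(5): -4≡22 → W
R(17)−B(1): 16 → Q
C(2)−V(21): -19≡7 → H
L(11)−C(2): 9 → J
J(9)−T(19): -10≡16 → Q
L(11)−A(0): 11 → L
F(5)−F(5): 0 → A
D(3)−B(1): 2 → C
Q(16)−V(21): -5≡21 → V
D(3)−C(2): 1 → B
E(4)−T(19): -15≡11 → L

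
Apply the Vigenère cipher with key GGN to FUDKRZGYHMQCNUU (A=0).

Repeat the key across the message: GGNGGNGGNGGNGGN
F(5)+G(6): 11 → L
U(20)+G(6): 26≡0 → A
D(3)+N(13): 16 → Q
K(10)+G(6): 16 → Q
R(17)+G(6): 23 → X
Z(25)+N(13): 38≡12 → M
G(6)+G(6): 12 → M
Y(24)+G(6): 30≡4 → E
H(7)+N(13): 20 → U
M(12)+G(6): 18 → S
Q(16)+G(6): 22 → W
C(2)+N(13): 15 → P
N(13)+G(6): 19 → T
U(20)+G(6): 26≡0 → A
U(20)+N(13): 33≡7 → H

LAQQXMMEUSWPTAH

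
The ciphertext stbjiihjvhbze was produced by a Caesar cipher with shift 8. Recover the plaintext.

kltbaazbnztrw

s(18): 18−8=10 → k
t(19): 19−8=11 → l
b(1): 1−8=-7≡19 → t
j(9): 9−8=1 → b
i(8): 8−8=0 → a
i(8): 8−8=0 → a
h(7): 7−8=-1≡25 → z
j(9): 9−8=1 → b
v(21): 21−8=13 → n
h(7): 7−8=-1≡25 → z
b(1): 1−8=-7≡19 → t
z(25): 25−8=17 → r
e(4): 4−8=-4≡22 → w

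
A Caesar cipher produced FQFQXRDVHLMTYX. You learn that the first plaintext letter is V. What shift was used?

From the crib: F(5)−V(21)=-16≡10, so the shift is 10.

10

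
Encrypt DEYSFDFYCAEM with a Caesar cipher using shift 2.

D(3): 3+2=5 → F
E(4): 4+2=6 → G
Y(24): 24+2=26≡0 → A
S(18): 18+2=20 → U
F(5): 5+2=7 → H
D(3): 3+2=5 → F
F(5): 5+2=7 → H
Y(24): 24+2=26≡0 → A
C(2): 2+2=4 → E
A(0): 0+2=2 → C
E(4): 4+2=6 → G
M(12): 12+2=14 → O

FGAUHFHAECGO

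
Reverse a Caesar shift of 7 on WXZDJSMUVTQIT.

W(22): 22−7=15 → P
X(23): 23−7=16 → Q
Z(25): 25−7=18 → S
D(3): 3−7=-4≡22 → W
J(9): 9−7=2 → C
S(18): 18−7=11 → L
M(12): 12−7=5 → F
U(20): 20−7=13 → N
V(21): 21−7=14 → O
T(19): 19−7=12 → M
Q(16): 16−7=9 → J
I(8): 8−7=1 → B
T(19): 19−7=12 → M

PQSWCLFNOMJBM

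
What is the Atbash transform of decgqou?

wvxtjlf

d(3) → w(22)
e(4) → v(21)
c(2) → x(23)
g(6) → t(19)
q(16) → j(9)
o(14) → l(11)
u(20) → f(5)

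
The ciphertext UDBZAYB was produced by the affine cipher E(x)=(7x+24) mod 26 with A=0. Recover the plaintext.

SXTPEAT

The inverse of 7 mod 26 is 15, since 7·15=105≡1. Apply D(y)=15·(y−24) mod 26:
U(20): 15·(20−24)=-60≡18 → S
D(3): 15·(3−24)=-315≡23 → X
B(1): 15·(1−24)=-345≡19 → T
Z(25): 15·(25−24)=15 → P
A(0): 15·(0−24)=-360≡4 → E
Y(24): 15·(24−24)=0 → A
B(1): 15·(1−24)=-345≡19 → T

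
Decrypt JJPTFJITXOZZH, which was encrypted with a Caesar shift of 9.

J(9): 9−9=0 → A
J(9): 9−9=0 → A
P(15): 15−9=6 → G
T(19): 19−9=10 → K
F(5): 5−9=-4≡22 → W
J(9): 9−9=0 → A
I(8): 8−9=-1≡25 → Z
T(19): 19−9=10 → K
X(23): 23−9=14 → O
O(14): 14−9=5 → F
Z(25): 25−9=16 → Q
Z(25): 25−9=16 → Q
H(7): 7−9=-2≡24 → Y

AAGKWAZKOFQQY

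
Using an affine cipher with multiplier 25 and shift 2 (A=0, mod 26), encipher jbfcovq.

tbxaohm

j(9): 25·9+2=227≡19 → t
b(1): 25·1+2=27≡1 → b
f(5): 25·5+2=127≡23 → x
c(2): 25·2+2=52≡0 → a
o(14): 25·14+2=352≡14 → o
v(21): 25·21+2=527≡7 → h
q(16): 25·16+2=402≡12 → m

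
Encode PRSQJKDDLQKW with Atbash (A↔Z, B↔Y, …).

KIHJQPWWOJPD

P(15) → K(10)
R(17) → I(8)
S(18) → H(7)
Q(16) → J(9)
J(9) → Q(16)
K(10) → P(15)
D(3) → W(22)
D(3) → W(22)
L(11) → O(14)
Q(16) → J(9)
K(10) → P(15)
W(22) → D(3)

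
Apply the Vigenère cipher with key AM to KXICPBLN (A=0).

Repeat the key across the message: AMAMAMAM
K(10)+A(0): 10 → K
X(23)+M(12): 35≡9 → J
I(8)+A(0): 8 → I
C(2)+M(12): 14 → O
P(15)+A(0): 15 → P
B(1)+M(12): 13 → N
L(11)+A(0): 11 → L
N(13)+M(12): 25 → Z

KJIOPNLZ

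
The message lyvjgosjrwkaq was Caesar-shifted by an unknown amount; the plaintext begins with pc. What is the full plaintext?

From the crib: l(11)−p(15)=-4≡22, so the shift is 22.
Subtract 22 from each ciphertext letter:
l(11): 11−22=-11≡15 → p
y(24): 24−22=2 → c
v(21): 21−22=-1≡25 → z
j(9): 9−22=-13≡13 → n
g(6): 6−22=-16≡10 → k
o(14): 14−22=-8≡18 → s
s(18): 18−22=-4≡22 → w
j(9): 9−22=-13≡13 → n
r(17): 17−22=-5≡21 → v
w(22): 22−22=0 → a
k(10): 10−22=-12≡14 → o
a(0): 0−22=-22≡4 → e
q(16): 16−22=-6≡20 → u

pcznkswnvaoeu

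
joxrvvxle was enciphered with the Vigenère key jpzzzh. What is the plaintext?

Repeat the key across the ciphertext: jpzzzhjpz
j(9)−j(9): 0 → a
o(14)−p(15): -1≡25 → z
x(23)−z(25): -2≡24 → y
r(17)−z(25): -8≡18 → s
v(21)−z(25): -4≡22 → w
v(21)−h(7): 14 → o
x(23)−j(9): 14 → o
l(11)−p(15): -4≡22 → w
e(4)−z(25): -21≡5 → f

azyswoowf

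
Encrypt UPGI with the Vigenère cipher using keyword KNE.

ECKS

Repeat the key across the message: KNEK
U(20)+K(10): 30≡4 → E
P(15)+N(13): 28≡2 → C
G(6)+E(4): 10 → K
I(8)+K(10): 18 → S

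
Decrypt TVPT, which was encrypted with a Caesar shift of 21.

YAUY

T(19): 19−21=-2≡24 → Y
V(21): 21−21=0 → A
P(15): 15−21=-6≡20 → U
T(19): 19−21=-2≡24 → Y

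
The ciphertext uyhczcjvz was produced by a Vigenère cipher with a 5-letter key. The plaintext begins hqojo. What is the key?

Subtract each crib letter from the matching ciphertext letter (mod 26):
u(20)−h(7)=13 → n
y(24)−q(16)=8 → i
h(7)−o(14)=-7≡19 → t
c(2)−j(9)=-7≡19 → t
z(25)−o(14)=11 → l

nittl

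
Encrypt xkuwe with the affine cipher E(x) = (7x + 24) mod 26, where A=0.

dqiwa

x(23): 7·23+24=185≡3 → d
k(10): 7·10+24=94≡16 → q
u(20): 7·20+24=164≡8 → i
w(22): 7·22+24=178≡22 → w
e(4): 7·4+24=52≡0 → a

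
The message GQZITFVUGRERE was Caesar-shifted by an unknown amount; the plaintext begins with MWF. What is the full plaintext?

From the crib: G(6)−M(12)=-6≡20, so the shift is 20.
Subtract 20 from each ciphertext letter:
G(6): 6−20=-14≡12 → M
Q(16): 16−20=-4≡22 → W
Z(25): 25−20=5 → F
I(8): 8−20=-12≡14 → O
T(19): 19−20=-1≡25 → Z
F(5): 5−20=-15≡11 → L
V(21): 21−20=1 → B
U(20): 20−20=0 → A
G(6): 6−20=-14≡12 → M
R(17): 17−20=-3≡23 → X
E(4): 4−20=-16≡10 → K
R(17): 17−20=-3≡23 → X
E(4): 4−20=-16≡10 → K

MWFOZLBAMXKXK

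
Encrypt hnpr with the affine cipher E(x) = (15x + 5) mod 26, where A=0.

h(7): 15·7+5=110≡6 → g
n(13): 15·13+5=200≡18 → s
p(15): 15·15+5=230≡22 → w
r(17): 15·17+5=260≡0 → a

gswa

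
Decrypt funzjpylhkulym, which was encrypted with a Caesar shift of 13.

f(5): 5−13=-8≡18 → s
u(20): 20−13=7 → h
n(13): 13−13=0 → a
z(25): 25−13=12 → m
j(9): 9−13=-4≡22 → w
p(15): 15−13=2 → c
y(24): 24−13=11 → l
l(11): 11−13=-2≡24 → y
h(7): 7−13=-6≡20 → u
k(10): 10−13=-3≡23 → x
u(20): 20−13=7 → h
l(11): 11−13=-2≡24 → y
y(24): 24−13=11 → l
m(12): 12−13=-1≡25 → z

shamwclyuxhylz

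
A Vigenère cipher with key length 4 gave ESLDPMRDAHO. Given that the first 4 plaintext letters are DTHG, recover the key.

BZEX

Subtract each crib letter from the matching ciphertext letter (mod 26):
E(4)−D(3)=1 → B
S(18)−T(19)=-1≡25 → Z
L(11)−H(7)=4 → E
D(3)−G(6)=-3≡23 → X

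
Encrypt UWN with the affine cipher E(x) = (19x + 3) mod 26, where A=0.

U(20): 19·20+3=383≡19 → T
W(22): 19·22+3=421≡5 → F
N(13): 19·13+3=250≡16 → Q

TFQ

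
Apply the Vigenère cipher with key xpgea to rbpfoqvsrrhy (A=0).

oqvjonkyvren

Repeat the key across the message: xpgeaxpgeaxp
r(17)+x(23): 40≡14 → o
b(1)+p(15): 16 → q
p(15)+g(6): 21 → v
f(5)+e(4): 9 → j
o(14)+a(0): 14 → o
q(16)+x(23): 39≡13 → n
v(21)+p(15): 36≡10 → k
s(18)+g(6): 24 → y
r(17)+e(4): 21 → v
r(17)+a(0): 17 → r
h(7)+x(23): 30≡4 → e
y(24)+p(15): 39≡13 → n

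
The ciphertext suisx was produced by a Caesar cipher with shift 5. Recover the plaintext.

npdns

s(18): 18−5=13 → n
u(20): 20−5=15 → p
i(8): 8−5=3 → d
s(18): 18−5=13 → n
x(23): 23−5=18 → s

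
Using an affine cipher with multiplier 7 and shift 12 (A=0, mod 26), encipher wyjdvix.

w(22): 7·22+12=166≡10 → k
y(24): 7·24+12=180≡24 → y
j(9): 7·9+12=75≡23 → x
d(3): 7·3+12=33≡7 → h
v(21): 7·21+12=159≡3 → d
i(8): 7·8+12=68≡16 → q
x(23): 7·23+12=173≡17 → r

kyxhdqr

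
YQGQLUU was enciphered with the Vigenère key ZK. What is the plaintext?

ZGHGMKV

Repeat the key across the ciphertext: ZKZKZKZ
Y(24)−Z(25): -1≡25 → Z
Q(16)−K(10): 6 → G
G(6)−Z(25): -19≡7 → H
Q(16)−K(10): 6 → G
L(11)−Z(25): -14≡12 → M
U(20)−K(10): 10 → K
U(20)−Z(25): -5≡21 → V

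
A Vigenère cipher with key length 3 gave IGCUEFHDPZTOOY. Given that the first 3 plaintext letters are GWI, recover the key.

Subtract each crib letter from the matching ciphertext letter (mod 26):
I(8)−G(6)=2 → C
G(6)−W(22)=-16≡10 → K
C(2)−I(8)=-6≡20 → U

CKU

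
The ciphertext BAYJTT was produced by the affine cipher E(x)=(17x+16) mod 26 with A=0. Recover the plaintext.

The inverse of 17 mod 26 is 23, since 17·23=391≡1. Apply D(y)=23·(y−16) mod 26:
B(1): 23·(1−16)=-345≡19 → T
A(0): 23·(0−16)=-368≡22 → W
Y(24): 23·(24−16)=184≡2 → C
J(9): 23·(9−16)=-161≡21 → V
T(19): 23·(19−16)=69≡17 → R
T(19): 23·(19−16)=69≡17 → R

TWCVRR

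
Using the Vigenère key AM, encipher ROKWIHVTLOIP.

Repeat the key across the message: AMAMAMAMAMAM
R(17)+A(0): 17 → R
O(14)+M(12): 26≡0 → A
K(10)+A(0): 10 → K
W(22)+M(12): 34≡8 → I
I(8)+A(0): 8 → I
H(7)+M(12): 19 → T
V(21)+A(0): 21 → V
T(19)+M(12): 31≡5 → F
L(11)+A(0): 11 → L
O(14)+M(12): 26≡0 → A
I(8)+A(0): 8 → I
P(15)+M(12): 27≡1 → B

RAKIITVFLAIB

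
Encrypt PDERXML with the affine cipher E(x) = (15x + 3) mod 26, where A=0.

P(15): 15·15+3=228≡20 → U
D(3): 15·3+3=48≡22 → W
E(4): 15·4+3=63≡11 → L
R(17): 15·17+3=258≡24 → Y
X(23): 15·23+3=348≡10 → K
M(12): 15·12+3=183≡1 → B
L(11): 15·11+3=168≡12 → M

UWLYKBM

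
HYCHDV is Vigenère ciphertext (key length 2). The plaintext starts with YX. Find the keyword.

JB

Subtract each crib letter from the matching ciphertext letter (mod 26):
H(7)−Y(24)=-17≡9 → J
Y(24)−X(23)=1 → B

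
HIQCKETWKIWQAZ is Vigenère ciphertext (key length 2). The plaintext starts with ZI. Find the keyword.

IA

Subtract each crib letter from the matching ciphertext letter (mod 26):
H(7)−Z(25)=-18≡8 → I
I(8)−I(8)=0 → A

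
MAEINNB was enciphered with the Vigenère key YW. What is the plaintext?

OEGMPRD

Repeat the key across the ciphertext: YWYWYWY
M(12)−Y(24): -12≡14 → O
A(0)−W(22): -22≡4 → E
E(4)−Y(24): -20≡6 → G
I(8)−W(22): -14≡12 → M
N(13)−Y(24): -11≡15 → P
N(13)−W(22): -9≡17 → R
B(1)−Y(24): -23≡3 → D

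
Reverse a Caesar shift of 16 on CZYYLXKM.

C(2): 2−16=-14≡12 → M
Z(25): 25−16=9 → J
Y(24): 24−16=8 → I
Y(24): 24−16=8 → I
L(11): 11−16=-5≡21 → V
X(23): 23−16=7 → H
K(10): 10−16=-6≡20 → U
M(12): 12−16=-4≡22 → W

MJIIVHUW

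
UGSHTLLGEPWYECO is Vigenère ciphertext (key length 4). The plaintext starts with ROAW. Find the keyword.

DSSL

Subtract each crib letter from the matching ciphertext letter (mod 26):
U(20)−R(17)=3 → D
G(6)−O(14)=-8≡18 → S
S(18)−A(0)=18 → S
H(7)−W(22)=-15≡11 → L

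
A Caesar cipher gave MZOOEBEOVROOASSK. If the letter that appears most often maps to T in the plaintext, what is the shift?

The most frequent ciphertext letter is O (appears 5 times).
O is position 14; T is position 19.
Shift = -5≡21.

21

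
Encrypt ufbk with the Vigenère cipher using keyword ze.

tjao

Repeat the key across the message: zeze
u(20)+z(25): 45≡19 → t
f(5)+e(4): 9 → j
b(1)+z(25): 26≡0 → a
k(10)+e(4): 14 → o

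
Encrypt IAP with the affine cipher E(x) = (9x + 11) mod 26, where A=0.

I(8): 9·8+11=83≡5 → F
A(0): 9·0+11=11 → L
P(15): 9·15+11=146≡16 → Q

FLQ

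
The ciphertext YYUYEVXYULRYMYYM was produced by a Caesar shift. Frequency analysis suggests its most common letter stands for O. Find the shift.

10

The most frequent ciphertext letter is Y (appears 7 times).
Y is position 24; O is position 14.
Shift = 10.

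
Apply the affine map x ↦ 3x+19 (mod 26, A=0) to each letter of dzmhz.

d(3): 3·3+19=28≡2 → c
z(25): 3·25+19=94≡16 → q
m(12): 3·12+19=55≡3 → d
h(7): 3·7+19=40≡14 → o
z(25): 3·25+19=94≡16 → q

cqdoq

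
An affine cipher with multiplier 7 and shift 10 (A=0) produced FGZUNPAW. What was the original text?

DSRUTXGY

The inverse of 7 mod 26 is 15, since 7·15=105≡1. Apply D(y)=15·(y−10) mod 26:
F(5): 15·(5−10)=-75≡3 → D
G(6): 15·(6−10)=-60≡18 → S
Z(25): 15·(25−10)=225≡17 → R
U(20): 15·(20−10)=150≡20 → U
N(13): 15·(13−10)=45≡19 → T
P(15): 15·(15−10)=75≡23 → X
A(0): 15·(0−10)=-150≡6 → G
W(22): 15·(22−10)=180≡24 → Y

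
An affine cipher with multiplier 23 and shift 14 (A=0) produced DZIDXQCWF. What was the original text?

The inverse of 23 mod 26 is 17, since 23·17=391≡1. Apply D(y)=17·(y−14) mod 26:
D(3): 17·(3−14)=-187≡21 → V
Z(25): 17·(25−14)=187≡5 → F
I(8): 17·(8−14)=-102≡2 → C
D(3): 17·(3−14)=-187≡21 → V
X(23): 17·(23−14)=153≡23 → X
Q(16): 17·(16−14)=34≡8 → I
C(2): 17·(2−14)=-204≡4 → E
W(22): 17·(22−14)=136≡6 → G
F(5): 17·(5−14)=-153≡3 → D

VFCVXIEGD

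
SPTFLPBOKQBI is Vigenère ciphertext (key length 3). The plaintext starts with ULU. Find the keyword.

YEZ

Subtract each crib letter from the matching ciphertext letter (mod 26):
S(18)−U(20)=-2≡24 → Y
P(15)−L(11)=4 → E
T(19)−U(20)=-1≡25 → Z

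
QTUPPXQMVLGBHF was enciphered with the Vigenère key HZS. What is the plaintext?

JUCIQFJNDEHJAG

Repeat the key across the ciphertext: HZSHZSHZSHZSHZ
Q(16)−H(7): 9 → J
T(19)−Z(25): -6≡20 → U
U(20)−S(18): 2 → C
P(15)−H(7): 8 → I
P(15)−Z(25): -10≡16 → Q
X(23)−S(18): 5 → F
Q(16)−H(7): 9 → J
M(12)−Z(25): -13≡13 → N
V(21)−S(18): 3 → D
L(11)−H(7): 4 → E
G(6)−Z(25): -19≡7 → H
B(1)−S(18): -17≡9 → J
H(7)−H(7): 0 → A
F(5)−Z(25): -20≡6 → G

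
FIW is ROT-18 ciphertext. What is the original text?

NQE

F(5): 5−18=-13≡13 → N
I(8): 8−18=-10≡16 → Q
W(22): 22−18=4 → E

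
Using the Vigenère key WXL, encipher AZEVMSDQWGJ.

Repeat the key across the message: WXLWXLWXLWX
A(0)+W(22): 22 → W
Z(25)+X(23): 48≡22 → W
E(4)+L(11): 15 → P
V(21)+W(22): 43≡17 → R
M(12)+X(23): 35≡9 → J
S(18)+L(11): 29≡3 → D
D(3)+W(22): 25 → Z
Q(16)+X(23): 39≡13 → N
W(22)+L(11): 33≡7 → H
G(6)+W(22): 28≡2 → C
J(9)+X(23): 32≡6 → G

WWPRJDZNHCG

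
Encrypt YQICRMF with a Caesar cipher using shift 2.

Y(24): 24+2=26≡0 → A
Q(16): 16+2=18 → S
I(8): 8+2=10 → K
C(2): 2+2=4 → E
R(17): 17+2=19 → T
M(12): 12+2=14 → O
F(5): 5+2=7 → H

ASKETOH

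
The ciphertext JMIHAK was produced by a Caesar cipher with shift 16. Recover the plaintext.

J(9): 9−16=-7≡19 → T
M(12): 12−16=-4≡22 → W
I(8): 8−16=-8≡18 → S
H(7): 7−16=-9≡17 → R
A(0): 0−16=-16≡10 → K
K(10): 10−16=-6≡20 → U

TWSRKU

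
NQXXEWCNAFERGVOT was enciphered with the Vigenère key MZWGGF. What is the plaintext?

Repeat the key across the ciphertext: MZWGGFMZWGGFMZWG
N(13)−M(12): 1 → B
Q(16)−Z(25): -9≡17 → R
X(23)−W(22): 1 → B
X(23)−G(6): 17 → R
E(4)−G(6): -2≡24 → Y
W(22)−F(5): 17 → R
C(2)−M(12): -10≡16 → Q
N(13)−Z(25): -12≡14 → O
A(0)−W(22): -22≡4 → E
F(5)−G(6): -1≡25 → Z
E(4)−G(6): -2≡24 → Y
R(17)−F(5): 12 → M
G(6)−M(12): -6≡20 → U
V(21)−Z(25): -4≡22 → W
O(14)−W(22): -8≡18 → S
T(19)−G(6): 13 → N

BRBRYRQOEZYMUWSN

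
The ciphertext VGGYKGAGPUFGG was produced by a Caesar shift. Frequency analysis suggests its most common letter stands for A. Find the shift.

6

The most frequent ciphertext letter is G (appears 6 times).
G is position 6; A is position 0.
Shift = 6.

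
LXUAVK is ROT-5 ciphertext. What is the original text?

GSPVQF

L(11): 11−5=6 → G
X(23): 23−5=18 → S
U(20): 20−5=15 → P
A(0): 0−5=-5≡21 → V
V(21): 21−5=16 → Q
K(10): 10−5=5 → F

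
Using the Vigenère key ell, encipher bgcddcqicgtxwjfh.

Repeat the key across the message: ellellellellelle
b(1)+e(4): 5 → f
g(6)+l(11): 17 → r
c(2)+l(11): 13 → n
d(3)+e(4): 7 → h
d(3)+l(11): 14 → o
c(2)+l(11): 13 → n
q(16)+e(4): 20 → u
i(8)+l(11): 19 → t
c(2)+l(11): 13 → n
g(6)+e(4): 10 → k
t(19)+l(11): 30≡4 → e
x(23)+l(11): 34≡8 → i
w(22)+e(4): 26≡0 → a
j(9)+l(11): 20 → u
f(5)+l(11): 16 → q
h(7)+e(4): 11 → l

frnhonutnkeiauql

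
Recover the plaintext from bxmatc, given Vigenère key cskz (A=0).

Repeat the key across the ciphertext: cskzcs
b(1)−c(2): -1≡25 → z
x(23)−s(18): 5 → f
m(12)−k(10): 2 → c
a(0)−z(25): -25≡1 → b
t(19)−c(2): 17 → r
c(2)−s(18): -16≡10 → k

zfcbrk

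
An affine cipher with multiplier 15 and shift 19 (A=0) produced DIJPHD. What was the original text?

SBIYUS

The inverse of 15 mod 26 is 7, since 15·7=105≡1. Apply D(y)=7·(y−19) mod 26:
D(3): 7·(3−19)=-112≡18 → S
I(8): 7·(8−19)=-77≡1 → B
J(9): 7·(9−19)=-70≡8 → I
P(15): 7·(15−19)=-28≡24 → Y
H(7): 7·(7−19)=-84≡20 → U
D(3): 7·(3−19)=-112≡18 → S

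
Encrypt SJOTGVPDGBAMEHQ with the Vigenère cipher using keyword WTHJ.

Repeat the key across the message: WTHJWTHJWTHJWTH
S(18)+W(22): 40≡14 → O
J(9)+T(19): 28≡2 → C
O(14)+H(7): 21 → V
T(19)+J(9): 28≡2 → C
G(6)+W(22): 28≡2 → C
V(21)+T(19): 40≡14 → O
P(15)+H(7): 22 → W
D(3)+J(9): 12 → M
G(6)+W(22): 28≡2 → C
B(1)+T(19): 20 → U
A(0)+H(7): 7 → H
M(12)+J(9): 21 → V
E(4)+W(22): 26≡0 → A
H(7)+T(19): 26≡0 → A
Q(16)+H(7): 23 → X

OCVCCOWMCUHVAAX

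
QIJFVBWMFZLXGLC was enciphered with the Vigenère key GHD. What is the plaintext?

KBGZOYQFCTEUAEZ

Repeat the key across the ciphertext: GHDGHDGHDGHDGHD
Q(16)−G(6): 10 → K
I(8)−H(7): 1 → B
J(9)−D(3): 6 → G
F(5)−G(6): -1≡25 → Z
V(21)−H(7): 14 → O
B(1)−D(3): -2≡24 → Y
W(22)−G(6): 16 → Q
M(12)−H(7): 5 → F
F(5)−D(3): 2 → C
Z(25)−G(6): 19 → T
L(11)−H(7): 4 → E
X(23)−D(3): 20 → U
G(6)−G(6): 0 → A
L(11)−H(7): 4 → E
C(2)−D(3): -1≡25 → Z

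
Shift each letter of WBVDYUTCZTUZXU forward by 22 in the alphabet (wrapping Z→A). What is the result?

SXRZUQPYVPQVTQ

W(22): 22+22=44≡18 → S
B(1): 1+22=23 → X
V(21): 21+22=43≡17 → R
D(3): 3+22=25 → Z
Y(24): 24+22=46≡20 → U
U(20): 20+22=42≡16 → Q
T(19): 19+22=41≡15 → P
C(2): 2+22=24 → Y
Z(25): 25+22=47≡21 → V
T(19): 19+22=41≡15 → P
U(20): 20+22=42≡16 → Q
Z(25): 25+22=47≡21 → V
X(23): 23+22=45≡19 → T
U(20): 20+22=42≡16 → Q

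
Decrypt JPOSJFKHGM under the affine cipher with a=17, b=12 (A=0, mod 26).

The inverse of 17 mod 26 is 23, since 17·23=391≡1. Apply D(y)=23·(y−12) mod 26:
J(9): 23·(9−12)=-69≡9 → J
P(15): 23·(15−12)=69≡17 → R
O(14): 23·(14−12)=46≡20 → U
S(18): 23·(18−12)=138≡8 → I
J(9): 23·(9−12)=-69≡9 → J
F(5): 23·(5−12)=-161≡21 → V
K(10): 23·(10−12)=-46≡6 → G
H(7): 23·(7−12)=-115≡15 → P
G(6): 23·(6−12)=-138≡18 → S
M(12): 23·(12−12)=0 → A

JRUIJVGPSA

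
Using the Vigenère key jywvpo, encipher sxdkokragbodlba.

bvzfdyaycwdruzw

Repeat the key across the message: jywvpojywvpojyw
s(18)+j(9): 27≡1 → b
x(23)+y(24): 47≡21 → v
d(3)+w(22): 25 → z
k(10)+v(21): 31≡5 → f
o(14)+p(15): 29≡3 → d
k(10)+o(14): 24 → y
r(17)+j(9): 26≡0 → a
a(0)+y(24): 24 → y
g(6)+w(22): 28≡2 → c
b(1)+v(21): 22 → w
o(14)+p(15): 29≡3 → d
d(3)+o(14): 17 → r
l(11)+j(9): 20 → u
b(1)+y(24): 25 → z
a(0)+w(22): 22 → w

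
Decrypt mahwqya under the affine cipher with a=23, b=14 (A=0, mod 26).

The inverse of 23 mod 26 is 17, since 23·17=391≡1. Apply D(y)=17·(y−14) mod 26:
m(12): 17·(12−14)=-34≡18 → s
a(0): 17·(0−14)=-238≡22 → w
h(7): 17·(7−14)=-119≡11 → l
w(22): 17·(22−14)=136≡6 → g
q(16): 17·(16−14)=34≡8 → i
y(24): 17·(24−14)=170≡14 → o
a(0): 17·(0−14)=-238≡22 → w

swlgiow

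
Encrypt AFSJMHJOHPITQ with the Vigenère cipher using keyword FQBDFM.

Repeat the key across the message: FQBDFMFQBDFMF
A(0)+F(5): 5 → F
F(5)+Q(16): 21 → V
S(18)+B(1): 19 → T
J(9)+D(3): 12 → M
M(12)+F(5): 17 → R
H(7)+M(12): 19 → T
J(9)+F(5): 14 → O
O(14)+Q(16): 30≡4 → E
H(7)+B(1): 8 → I
P(15)+D(3): 18 → S
I(8)+F(5): 13 → N
T(19)+M(12): 31≡5 → F
Q(16)+F(5): 21 → V

FVTMRTOEISNFV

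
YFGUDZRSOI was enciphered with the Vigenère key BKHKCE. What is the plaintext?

Repeat the key across the ciphertext: BKHKCEBKHK
Y(24)−B(1): 23 → X
F(5)−K(10): -5≡21 → V
G(6)−H(7): -1≡25 → Z
U(20)−K(10): 10 → K
D(3)−C(2): 1 → B
Z(25)−E(4): 21 → V
R(17)−B(1): 16 → Q
S(18)−K(10): 8 → I
O(14)−H(7): 7 → H
I(8)−K(10): -2≡24 → Y

XVZKBVQIHY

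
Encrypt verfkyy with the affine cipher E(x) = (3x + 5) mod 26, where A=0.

qreujzz

v(21): 3·21+5=68≡16 → q
e(4): 3·4+5=17 → r
r(17): 3·17+5=56≡4 → e
f(5): 3·5+5=20 → u
k(10): 3·10+5=35≡9 → j
y(24): 3·24+5=77≡25 → z
y(24): 3·24+5=77≡25 → z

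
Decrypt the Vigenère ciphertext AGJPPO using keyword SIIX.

IYBSXG

Repeat the key across the ciphertext: SIIXSI
A(0)−S(18): -18≡8 → I
G(6)−I(8): -2≡24 → Y
J(9)−I(8): 1 → B
P(15)−X(23): -8≡18 → S
P(15)−S(18): -3≡23 → X
O(14)−I(8): 6 → G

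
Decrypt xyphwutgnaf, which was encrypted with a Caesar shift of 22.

bctlayxkrej

x(23): 23−22=1 → b
y(24): 24−22=2 → c
p(15): 15−22=-7≡19 → t
h(7): 7−22=-15≡11 → l
w(22): 22−22=0 → a
u(20): 20−22=-2≡24 → y
t(19): 19−22=-3≡23 → x
g(6): 6−22=-16≡10 → k
n(13): 13−22=-9≡17 → r
a(0): 0−22=-22≡4 → e
f(5): 5−22=-17≡9 → j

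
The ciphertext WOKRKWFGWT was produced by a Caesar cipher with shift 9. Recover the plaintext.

NFBIBNWXNK

W(22): 22−9=13 → N
O(14): 14−9=5 → F
K(10): 10−9=1 → B
R(17): 17−9=8 → I
K(10): 10−9=1 → B
W(22): 22−9=13 → N
F(5): 5−9=-4≡22 → W
G(6): 6−9=-3≡23 → X
W(22): 22−9=13 → N
T(19): 19−9=10 → K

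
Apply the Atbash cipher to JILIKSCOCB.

J(9) → Q(16)
I(8) → R(17)
L(11) → O(14)
I(8) → R(17)
K(10) → P(15)
S(18) → H(7)
C(2) → X(23)
O(14) → L(11)
C(2) → X(23)
B(1) → Y(24)

QRORPHXLXY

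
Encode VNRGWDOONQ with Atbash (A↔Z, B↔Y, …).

V(21) → E(4)
N(13) → M(12)
R(17) → I(8)
G(6) → T(19)
W(22) → D(3)
D(3) → W(22)
O(14) → L(11)
O(14) → L(11)
N(13) → M(12)
Q(16) → J(9)

EMITDWLLMJ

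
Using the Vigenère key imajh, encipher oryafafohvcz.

Repeat the key across the message: imajhimajhim
o(14)+i(8): 22 → w
r(17)+m(12): 29≡3 → d
y(24)+a(0): 24 → y
a(0)+j(9): 9 → j
f(5)+h(7): 12 → m
a(0)+i(8): 8 → i
f(5)+m(12): 17 → r
o(14)+a(0): 14 → o
h(7)+j(9): 16 → q
v(21)+h(7): 28≡2 → c
c(2)+i(8): 10 → k
z(25)+m(12): 37≡11 → l

wdyjmiroqckl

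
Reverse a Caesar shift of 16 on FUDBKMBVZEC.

F(5): 5−16=-11≡15 → P
U(20): 20−16=4 → E
D(3): 3−16=-13≡13 → N
B(1): 1−16=-15≡11 → L
K(10): 10−16=-6≡20 → U
M(12): 12−16=-4≡22 → W
B(1): 1−16=-15≡11 → L
V(21): 21−16=5 → F
Z(25): 25−16=9 → J
E(4): 4−16=-12≡14 → O
C(2): 2−16=-14≡12 → M

PENLUWLFJOM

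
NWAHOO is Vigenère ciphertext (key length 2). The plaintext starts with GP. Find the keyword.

HH

Subtract each crib letter from the matching ciphertext letter (mod 26):
N(13)−G(6)=7 → H
W(22)−P(15)=7 → H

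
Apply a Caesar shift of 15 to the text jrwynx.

j(9): 9+15=24 → y
r(17): 17+15=32≡6 → g
w(22): 22+15=37≡11 → l
y(24): 24+15=39≡13 → n
n(13): 13+15=28≡2 → c
x(23): 23+15=38≡12 → m

yglncm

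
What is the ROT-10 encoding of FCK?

F(5): 5+10=15 → P
C(2): 2+10=12 → M
K(10): 10+10=20 → U

PMU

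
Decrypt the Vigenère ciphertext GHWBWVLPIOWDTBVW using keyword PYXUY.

RJZHYGNSOQHFWHXH

Repeat the key across the ciphertext: PYXUYPYXUYPYXUYP
G(6)−P(15): -9≡17 → R
H(7)−Y(24): -17≡9 → J
W(22)−X(23): -1≡25 → Z
B(1)−U(20): -19≡7 → H
W(22)−Y(24): -2≡24 → Y
V(21)−P(15): 6 → G
L(11)−Y(24): -13≡13 → N
P(15)−X(23): -8≡18 → S
I(8)−U(20): -12≡14 → O
O(14)−Y(24): -10≡16 → Q
W(22)−P(15): 7 → H
D(3)−Y(24): -21≡5 → F
T(19)−X(23): -4≡22 → W
B(1)−U(20): -19≡7 → H
V(21)−Y(24): -3≡23 → X
W(22)−P(15): 7 → H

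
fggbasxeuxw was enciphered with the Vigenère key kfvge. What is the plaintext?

vblvwisjotm

Repeat the key across the ciphertext: kfvgekfvgek
f(5)−k(10): -5≡21 → v
g(6)−f(5): 1 → b
g(6)−v(21): -15≡11 → l
b(1)−g(6): -5≡21 → v
a(0)−e(4): -4≡22 → w
s(18)−k(10): 8 → i
x(23)−f(5): 18 → s
e(4)−v(21): -17≡9 → j
u(20)−g(6): 14 → o
x(23)−e(4): 19 → t
w(22)−k(10): 12 → m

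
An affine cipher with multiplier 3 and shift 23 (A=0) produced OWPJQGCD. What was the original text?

XRGEPDTC

The inverse of 3 mod 26 is 9, since 3·9=27≡1. Apply D(y)=9·(y−23) mod 26:
O(14): 9·(14−23)=-81≡23 → X
W(22): 9·(22−23)=-9≡17 → R
P(15): 9·(15−23)=-72≡6 → G
J(9): 9·(9−23)=-126≡4 → E
Q(16): 9·(16−23)=-63≡15 → P
G(6): 9·(6−23)=-153≡3 → D
C(2): 9·(2−23)=-189≡19 → T
D(3): 9·(3−23)=-180≡2 → C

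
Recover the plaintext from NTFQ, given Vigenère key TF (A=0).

UOML

Repeat the key across the ciphertext: TFTF
N(13)−T(19): -6≡20 → U
T(19)−F(5): 14 → O
F(5)−T(19): -14≡12 → M
Q(16)−F(5): 11 → L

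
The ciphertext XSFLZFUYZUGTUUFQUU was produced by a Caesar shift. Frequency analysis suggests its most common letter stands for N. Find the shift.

The most frequent ciphertext letter is U (appears 6 times).
U is position 20; N is position 13.
Shift = 7.

7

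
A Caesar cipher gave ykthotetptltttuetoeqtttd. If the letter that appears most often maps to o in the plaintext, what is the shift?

5

The most frequent ciphertext letter is t (appears 11 times).
t is position 19; o is position 14.
Shift = 5.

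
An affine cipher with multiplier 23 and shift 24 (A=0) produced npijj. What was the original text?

vdoff

The inverse of 23 mod 26 is 17, since 23·17=391≡1. Apply D(y)=17·(y−24) mod 26:
n(13): 17·(13−24)=-187≡21 → v
p(15): 17·(15−24)=-153≡3 → d
i(8): 17·(8−24)=-272≡14 → o
j(9): 17·(9−24)=-255≡5 → f
j(9): 17·(9−24)=-255≡5 → f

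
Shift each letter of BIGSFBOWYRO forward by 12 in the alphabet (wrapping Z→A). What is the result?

B(1): 1+12=13 → N
I(8): 8+12=20 → U
G(6): 6+12=18 → S
S(18): 18+12=30≡4 → E
F(5): 5+12=17 → R
B(1): 1+12=13 → N
O(14): 14+12=26≡0 → A
W(22): 22+12=34≡8 → I
Y(24): 24+12=36≡10 → K
R(17): 17+12=29≡3 → D
O(14): 14+12=26≡0 → A

NUSERNAIKDA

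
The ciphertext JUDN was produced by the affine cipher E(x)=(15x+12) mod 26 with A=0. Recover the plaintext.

The inverse of 15 mod 26 is 7, since 15·7=105≡1. Apply D(y)=7·(y−12) mod 26:
J(9): 7·(9−12)=-21≡5 → F
U(20): 7·(20−12)=56≡4 → E
D(3): 7·(3−12)=-63≡15 → P
N(13): 7·(13−12)=7 → H

FEPH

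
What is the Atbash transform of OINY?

O(14) → L(11)
I(8) → R(17)
N(13) → M(12)
Y(24) → B(1)

LRMB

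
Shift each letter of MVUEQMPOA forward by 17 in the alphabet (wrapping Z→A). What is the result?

M(12): 12+17=29≡3 → D
V(21): 21+17=38≡12 → M
U(20): 20+17=37≡11 → L
E(4): 4+17=21 → V
Q(16): 16+17=33≡7 → H
M(12): 12+17=29≡3 → D
P(15): 15+17=32≡6 → G
O(14): 14+17=31≡5 → F
A(0): 0+17=17 → R

DMLVHDGFR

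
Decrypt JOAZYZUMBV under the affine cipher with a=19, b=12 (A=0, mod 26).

TWYNCNKAJV

The inverse of 19 mod 26 is 11, since 19·11=209≡1. Apply D(y)=11·(y−12) mod 26:
J(9): 11·(9−12)=-33≡19 → T
O(14): 11·(14−12)=22 → W
A(0): 11·(0−12)=-132≡24 → Y
Z(25): 11·(25−12)=143≡13 → N
Y(24): 11·(24−12)=132≡2 → C
Z(25): 11·(25−12)=143≡13 → N
U(20): 11·(20−12)=88≡10 → K
M(12): 11·(12−12)=0 → A
B(1): 11·(1−12)=-121≡9 → J
V(21): 11·(21−12)=99≡21 → V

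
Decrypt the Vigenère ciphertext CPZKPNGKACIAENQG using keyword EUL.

YVOGVCCQPYOPATFC

Repeat the key across the ciphertext: EULEULEULEULEULE
C(2)−E(4): -2≡24 → Y
P(15)−U(20): -5≡21 → V
Z(25)−L(11): 14 → O
K(10)−E(4): 6 → G
P(15)−U(20): -5≡21 → V
N(13)−L(11): 2 → C
G(6)−E(4): 2 → C
K(10)−U(20): -10≡16 → Q
A(0)−L(11): -11≡15 → P
C(2)−E(4): -2≡24 → Y
I(8)−U(20): -12≡14 → O
A(0)−L(11): -11≡15 → P
E(4)−E(4): 0 → A
N(13)−U(20): -7≡19 → T
Q(16)−L(11): 5 → F
G(6)−E(4): 2 → C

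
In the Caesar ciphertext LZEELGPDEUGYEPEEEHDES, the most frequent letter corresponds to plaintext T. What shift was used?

11

The most frequent ciphertext letter is E (appears 8 times).
E is position 4; T is position 19.
Shift = -15≡11.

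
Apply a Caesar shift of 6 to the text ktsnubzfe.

qzytahflk

k(10): 10+6=16 → q
t(19): 19+6=25 → z
s(18): 18+6=24 → y
n(13): 13+6=19 → t
u(20): 20+6=26≡0 → a
b(1): 1+6=7 → h
z(25): 25+6=31≡5 → f
f(5): 5+6=11 → l
e(4): 4+6=10 → k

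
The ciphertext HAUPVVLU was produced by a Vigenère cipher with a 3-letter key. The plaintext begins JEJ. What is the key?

YWL

Subtract each crib letter from the matching ciphertext letter (mod 26):
H(7)−J(9)=-2≡24 → Y
A(0)−E(4)=-4≡22 → W
U(20)−J(9)=11 → L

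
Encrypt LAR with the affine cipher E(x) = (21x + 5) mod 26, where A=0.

L(11): 21·11+5=236≡2 → C
A(0): 21·0+5=5 → F
R(17): 21·17+5=362≡24 → Y

CFY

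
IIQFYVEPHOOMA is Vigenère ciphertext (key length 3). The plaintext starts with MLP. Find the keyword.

Subtract each crib letter from the matching ciphertext letter (mod 26):
I(8)−M(12)=-4≡22 → W
I(8)−L(11)=-3≡23 → X
Q(16)−P(15)=1 → B

WXB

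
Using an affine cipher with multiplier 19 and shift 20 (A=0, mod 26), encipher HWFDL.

XWLZV

H(7): 19·7+20=153≡23 → X
W(22): 19·22+20=438≡22 → W
F(5): 19·5+20=115≡11 → L
D(3): 19·3+20=77≡25 → Z
L(11): 19·11+20=229≡21 → V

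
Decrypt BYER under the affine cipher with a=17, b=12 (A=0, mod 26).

The inverse of 17 mod 26 is 23, since 17·23=391≡1. Apply D(y)=23·(y−12) mod 26:
B(1): 23·(1−12)=-253≡7 → H
Y(24): 23·(24−12)=276≡16 → Q
E(4): 23·(4−12)=-184≡24 → Y
R(17): 23·(17−12)=115≡11 → L

HQYL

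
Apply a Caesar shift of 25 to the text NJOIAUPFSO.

N(13): 13+25=38≡12 → M
J(9): 9+25=34≡8 → I
O(14): 14+25=39≡13 → N
I(8): 8+25=33≡7 → H
A(0): 0+25=25 → Z
U(20): 20+25=45≡19 → T
P(15): 15+25=40≡14 → O
F(5): 5+25=30≡4 → E
S(18): 18+25=43≡17 → R
O(14): 14+25=39≡13 → N

MINHZTOERN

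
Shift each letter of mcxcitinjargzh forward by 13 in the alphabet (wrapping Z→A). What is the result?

m(12): 12+13=25 → z
c(2): 2+13=15 → p
x(23): 23+13=36≡10 → k
c(2): 2+13=15 → p
i(8): 8+13=21 → v
t(19): 19+13=32≡6 → g
i(8): 8+13=21 → v
n(13): 13+13=26≡0 → a
j(9): 9+13=22 → w
a(0): 0+13=13 → n
r(17): 17+13=30≡4 → e
g(6): 6+13=19 → t
z(25): 25+13=38≡12 → m
h(7): 7+13=20 → u

zpkpvgvawnetmu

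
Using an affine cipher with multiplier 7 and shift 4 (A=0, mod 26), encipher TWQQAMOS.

T(19): 7·19+4=137≡7 → H
W(22): 7·22+4=158≡2 → C
Q(16): 7·16+4=116≡12 → M
Q(16): 7·16+4=116≡12 → M
A(0): 7·0+4=4 → E
M(12): 7·12+4=88≡10 → K
O(14): 7·14+4=102≡24 → Y
S(18): 7·18+4=130≡0 → A

HCMMEKYA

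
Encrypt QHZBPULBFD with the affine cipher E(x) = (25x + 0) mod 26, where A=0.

KTBZLGPZVX

Q(16): 25·16+0=400≡10 → K
H(7): 25·7+0=175≡19 → T
Z(25): 25·25+0=625≡1 → B
B(1): 25·1+0=25 → Z
P(15): 25·15+0=375≡11 → L
U(20): 25·20+0=500≡6 → G
L(11): 25·11+0=275≡15 → P
B(1): 25·1+0=25 → Z
F(5): 25·5+0=125≡21 → V
D(3): 25·3+0=75≡23 → X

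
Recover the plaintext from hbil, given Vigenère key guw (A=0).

Repeat the key across the ciphertext: guwg
h(7)−g(6): 1 → b
b(1)−u(20): -19≡7 → h
i(8)−w(22): -14≡12 → m
l(11)−g(6): 5 → f

bhmf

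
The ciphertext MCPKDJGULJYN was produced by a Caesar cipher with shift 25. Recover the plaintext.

M(12): 12−25=-13≡13 → N
C(2): 2−25=-23≡3 → D
P(15): 15−25=-10≡16 → Q
K(10): 10−25=-15≡11 → L
D(3): 3−25=-22≡4 → E
J(9): 9−25=-16≡10 → K
G(6): 6−25=-19≡7 → H
U(20): 20−25=-5≡21 → V
L(11): 11−25=-14≡12 → M
J(9): 9−25=-16≡10 → K
Y(24): 24−25=-1≡25 → Z
N(13): 13−25=-12≡14 → O

NDQLEKHVMKZO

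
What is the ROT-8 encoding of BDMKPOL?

JLUSXWT

B(1): 1+8=9 → J
D(3): 3+8=11 → L
M(12): 12+8=20 → U
K(10): 10+8=18 → S
P(15): 15+8=23 → X
O(14): 14+8=22 → W
L(11): 11+8=19 → T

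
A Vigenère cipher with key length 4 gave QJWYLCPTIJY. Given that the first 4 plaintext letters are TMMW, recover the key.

XXKC

Subtract each crib letter from the matching ciphertext letter (mod 26):
Q(16)−T(19)=-3≡23 → X
J(9)−M(12)=-3≡23 → X
W(22)−M(12)=10 → K
Y(24)−W(22)=2 → C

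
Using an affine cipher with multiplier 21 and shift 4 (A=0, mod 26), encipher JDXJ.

LPTL

J(9): 21·9+4=193≡11 → L
D(3): 21·3+4=67≡15 → P
X(23): 21·23+4=487≡19 → T
J(9): 21·9+4=193≡11 → L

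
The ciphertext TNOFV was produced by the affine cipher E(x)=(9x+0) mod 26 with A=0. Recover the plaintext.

The inverse of 9 mod 26 is 3, since 9·3=27≡1. Apply D(y)=3·(y−0) mod 26:
T(19): 3·(19−0)=57≡5 → F
N(13): 3·(13−0)=39≡13 → N
O(14): 3·(14−0)=42≡16 → Q
F(5): 3·(5−0)=15 → P
V(21): 3·(21−0)=63≡11 → L

FNQPL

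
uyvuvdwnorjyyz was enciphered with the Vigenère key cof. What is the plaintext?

skqshyuzjpvtwl

Repeat the key across the ciphertext: cofcofcofcofco
u(20)−c(2): 18 → s
y(24)−o(14): 10 → k
v(21)−f(5): 16 → q
u(20)−c(2): 18 → s
v(21)−o(14): 7 → h
d(3)−f(5): -2≡24 → y
w(22)−c(2): 20 → u
n(13)−o(14): -1≡25 → z
o(14)−f(5): 9 → j
r(17)−c(2): 15 → p
j(9)−o(14): -5≡21 → v
y(24)−f(5): 19 → t
y(24)−c(2): 22 → w
z(25)−o(14): 11 → l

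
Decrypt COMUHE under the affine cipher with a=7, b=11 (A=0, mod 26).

VTPFSZ

The inverse of 7 mod 26 is 15, since 7·15=105≡1. Apply D(y)=15·(y−11) mod 26:
C(2): 15·(2−11)=-135≡21 → V
O(14): 15·(14−11)=45≡19 → T
M(12): 15·(12−11)=15 → P
U(20): 15·(20−11)=135≡5 → F
H(7): 15·(7−11)=-60≡18 → S
E(4): 15·(4−11)=-105≡25 → Z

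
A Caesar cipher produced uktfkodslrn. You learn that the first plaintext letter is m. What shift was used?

8

From the crib: u(20)−m(12)=8, so the shift is 8.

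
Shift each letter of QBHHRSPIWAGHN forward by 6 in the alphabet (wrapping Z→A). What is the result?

WHNNXYVOCGMNT

Q(16): 16+6=22 → W
B(1): 1+6=7 → H
H(7): 7+6=13 → N
H(7): 7+6=13 → N
R(17): 17+6=23 → X
S(18): 18+6=24 → Y
P(15): 15+6=21 → V
I(8): 8+6=14 → O
W(22): 22+6=28≡2 → C
A(0): 0+6=6 → G
G(6): 6+6=12 → M
H(7): 7+6=13 → N
N(13): 13+6=19 → T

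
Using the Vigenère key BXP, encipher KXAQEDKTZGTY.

LUPRBSLQOHQN

Repeat the key across the message: BXPBXPBXPBXP
K(10)+B(1): 11 → L
X(23)+X(23): 46≡20 → U
A(0)+P(15): 15 → P
Q(16)+B(1): 17 → R
E(4)+X(23): 27≡1 → B
D(3)+P(15): 18 → S
K(10)+B(1): 11 → L
T(19)+X(23): 42≡16 → Q
Z(25)+P(15): 40≡14 → O
G(6)+B(1): 7 → H
T(19)+X(23): 42≡16 → Q
Y(24)+P(15): 39≡13 → N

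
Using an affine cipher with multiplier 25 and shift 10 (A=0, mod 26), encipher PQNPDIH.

VUXVHCD

P(15): 25·15+10=385≡21 → V
Q(16): 25·16+10=410≡20 → U
N(13): 25·13+10=335≡23 → X
P(15): 25·15+10=385≡21 → V
D(3): 25·3+10=85≡7 → H
I(8): 25·8+10=210≡2 → C
H(7): 25·7+10=185≡3 → D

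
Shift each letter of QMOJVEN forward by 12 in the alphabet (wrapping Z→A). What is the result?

CYAVHQZ

Q(16): 16+12=28≡2 → C
M(12): 12+12=24 → Y
O(14): 14+12=26≡0 → A
J(9): 9+12=21 → V
V(21): 21+12=33≡7 → H
E(4): 4+12=16 → Q
N(13): 13+12=25 → Z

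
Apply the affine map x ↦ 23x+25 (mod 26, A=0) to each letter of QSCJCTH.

DXTYTUE

Q(16): 23·16+25=393≡3 → D
S(18): 23·18+25=439≡23 → X
C(2): 23·2+25=71≡19 → T
J(9): 23·9+25=232≡24 → Y
C(2): 23·2+25=71≡19 → T
T(19): 23·19+25=462≡20 → U
H(7): 23·7+25=186≡4 → E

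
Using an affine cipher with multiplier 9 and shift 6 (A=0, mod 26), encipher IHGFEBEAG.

ARIZQPQGI

I(8): 9·8+6=78≡0 → A
H(7): 9·7+6=69≡17 → R
G(6): 9·6+6=60≡8 → I
F(5): 9·5+6=51≡25 → Z
E(4): 9·4+6=42≡16 → Q
B(1): 9·1+6=15 → P
E(4): 9·4+6=42≡16 → Q
A(0): 9·0+6=6 → G
G(6): 9·6+6=60≡8 → I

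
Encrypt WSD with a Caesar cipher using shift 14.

W(22): 22+14=36≡10 → K
S(18): 18+14=32≡6 → G
D(3): 3+14=17 → R

KGR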